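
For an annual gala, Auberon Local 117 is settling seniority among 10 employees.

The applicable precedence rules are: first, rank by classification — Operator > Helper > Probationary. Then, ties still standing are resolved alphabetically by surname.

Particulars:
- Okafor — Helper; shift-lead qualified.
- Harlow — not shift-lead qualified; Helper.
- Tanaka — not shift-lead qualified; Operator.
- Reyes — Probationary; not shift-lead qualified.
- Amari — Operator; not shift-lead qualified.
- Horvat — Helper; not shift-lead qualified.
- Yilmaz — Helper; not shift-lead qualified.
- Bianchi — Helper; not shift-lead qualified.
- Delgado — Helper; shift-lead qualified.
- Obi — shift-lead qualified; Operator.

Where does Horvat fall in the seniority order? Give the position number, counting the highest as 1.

By classification: Amari, Obi and Tanaka (Operator); then Bianchi, Delgado, Harlow, Horvat, Okafor and Yilmaz (Helper); then Reyes (Probationary).
Among Amari, Obi and Tanaka, alphabetically by surname: Amari before Obi before Tanaka.
Among Bianchi, Delgado, Harlow, Horvat, Okafor and Yilmaz, alphabetically by surname: Bianchi before Delgado before Harlow before Horvat before Okafor before Yilmaz.
Order: Amari, Obi, Tanaka, Bianchi, Delgado, Harlow, Horvat, Okafor, Yilmaz, Reyes. So position 7.

7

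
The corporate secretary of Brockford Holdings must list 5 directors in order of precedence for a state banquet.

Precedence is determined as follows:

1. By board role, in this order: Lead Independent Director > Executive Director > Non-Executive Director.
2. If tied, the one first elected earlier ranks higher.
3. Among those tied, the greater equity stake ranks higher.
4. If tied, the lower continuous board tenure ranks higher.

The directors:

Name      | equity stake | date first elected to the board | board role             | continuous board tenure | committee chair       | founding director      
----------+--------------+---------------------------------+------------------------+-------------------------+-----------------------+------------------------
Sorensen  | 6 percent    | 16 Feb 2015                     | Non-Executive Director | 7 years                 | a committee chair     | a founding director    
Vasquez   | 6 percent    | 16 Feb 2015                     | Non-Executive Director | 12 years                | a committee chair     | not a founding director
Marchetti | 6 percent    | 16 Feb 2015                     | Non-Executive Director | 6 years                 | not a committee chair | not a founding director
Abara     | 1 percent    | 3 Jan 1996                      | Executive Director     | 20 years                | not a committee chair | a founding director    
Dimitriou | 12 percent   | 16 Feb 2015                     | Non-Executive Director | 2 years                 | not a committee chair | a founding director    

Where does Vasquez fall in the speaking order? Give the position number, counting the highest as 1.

5

By board role: Abara (Executive Director); then Dimitriou, Marchetti, Sorensen and Vasquez (Non-Executive Director).
Dimitriou, Marchetti, Sorensen and Vasquez all have date first elected to the board 16 Feb 2015, so the next rule applies.
Among Dimitriou, Marchetti, Sorensen and Vasquez, by equity stake (higher first): Dimitriou (12 percent) before Marchetti, Sorensen and Vasquez (6 percent).
Among Marchetti, Sorensen and Vasquez, by continuous board tenure (lower first): Marchetti (6 years) before Sorensen (7 years) before Vasquez (12 years).
Order: Abara, Dimitriou, Marchetti, Sorensen, Vasquez. So position 5.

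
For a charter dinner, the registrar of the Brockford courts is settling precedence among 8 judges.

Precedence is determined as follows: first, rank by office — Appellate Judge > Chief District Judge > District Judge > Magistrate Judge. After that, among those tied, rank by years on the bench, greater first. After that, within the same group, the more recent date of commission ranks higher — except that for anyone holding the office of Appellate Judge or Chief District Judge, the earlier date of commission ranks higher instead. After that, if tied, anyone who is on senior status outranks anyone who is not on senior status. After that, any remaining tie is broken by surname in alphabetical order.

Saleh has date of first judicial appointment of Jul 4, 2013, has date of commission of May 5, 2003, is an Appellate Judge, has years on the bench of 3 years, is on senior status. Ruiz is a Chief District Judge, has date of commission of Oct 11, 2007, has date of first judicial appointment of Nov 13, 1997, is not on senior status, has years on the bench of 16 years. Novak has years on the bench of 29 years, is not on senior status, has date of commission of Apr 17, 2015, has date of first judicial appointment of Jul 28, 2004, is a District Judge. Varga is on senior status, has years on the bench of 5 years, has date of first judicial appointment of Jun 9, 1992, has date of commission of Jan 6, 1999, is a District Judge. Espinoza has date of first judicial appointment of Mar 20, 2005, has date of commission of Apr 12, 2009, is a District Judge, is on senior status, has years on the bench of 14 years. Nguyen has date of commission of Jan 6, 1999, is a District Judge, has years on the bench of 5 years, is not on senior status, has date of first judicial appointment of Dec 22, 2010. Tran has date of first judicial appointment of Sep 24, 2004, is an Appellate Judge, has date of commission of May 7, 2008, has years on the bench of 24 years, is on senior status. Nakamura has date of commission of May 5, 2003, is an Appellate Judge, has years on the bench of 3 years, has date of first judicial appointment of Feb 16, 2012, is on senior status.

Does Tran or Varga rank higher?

By office: Tran, Nakamura and Saleh (Appellate Judge); then Ruiz (Chief District Judge); then Novak, Espinoza, Varga and Nguyen (District Judge).
Among Tran, Nakamura and Saleh, by years on the bench (higher first): Tran (24 years) before Nakamura and Saleh (3 years).
Nakamura and Saleh both have date of commission May 5, 2003, so the next rule applies.
Nakamura and Saleh are each on senior status, so the next rule applies.
Among Nakamura and Saleh, alphabetically by surname: Nakamura before Saleh.
Among Novak, Espinoza, Varga and Nguyen, by years on the bench (higher first): Novak (29 years) before Espinoza (14 years) before Varga and Nguyen (5 years).
Varga and Nguyen both have date of commission Jan 6, 1999, so the next rule applies.
Among Varga and Nguyen, on senior status before not on senior status: Varga (on senior status) before Nguyen (not on senior status).
So Tran takes precedence.

Tran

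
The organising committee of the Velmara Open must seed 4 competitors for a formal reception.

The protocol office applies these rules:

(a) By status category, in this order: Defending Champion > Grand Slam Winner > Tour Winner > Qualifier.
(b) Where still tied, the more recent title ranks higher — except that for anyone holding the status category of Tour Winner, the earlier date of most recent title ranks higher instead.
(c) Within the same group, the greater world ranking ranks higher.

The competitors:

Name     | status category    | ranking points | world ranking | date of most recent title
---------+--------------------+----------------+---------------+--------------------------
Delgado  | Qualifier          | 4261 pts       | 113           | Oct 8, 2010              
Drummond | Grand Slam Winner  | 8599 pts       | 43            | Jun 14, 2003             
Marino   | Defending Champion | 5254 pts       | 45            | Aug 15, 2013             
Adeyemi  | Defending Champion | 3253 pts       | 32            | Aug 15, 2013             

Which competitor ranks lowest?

By status category: Marino and Adeyemi (Defending Champion); then Drummond (Grand Slam Winner); then Delgado (Qualifier).
Marino and Adeyemi both have date of most recent title Aug 15, 2013, so the next rule applies.
Among Marino and Adeyemi, by world ranking (higher first): Marino (45) before Adeyemi (32).
Order: Marino, Adeyemi, Drummond, Delgado.

Delgado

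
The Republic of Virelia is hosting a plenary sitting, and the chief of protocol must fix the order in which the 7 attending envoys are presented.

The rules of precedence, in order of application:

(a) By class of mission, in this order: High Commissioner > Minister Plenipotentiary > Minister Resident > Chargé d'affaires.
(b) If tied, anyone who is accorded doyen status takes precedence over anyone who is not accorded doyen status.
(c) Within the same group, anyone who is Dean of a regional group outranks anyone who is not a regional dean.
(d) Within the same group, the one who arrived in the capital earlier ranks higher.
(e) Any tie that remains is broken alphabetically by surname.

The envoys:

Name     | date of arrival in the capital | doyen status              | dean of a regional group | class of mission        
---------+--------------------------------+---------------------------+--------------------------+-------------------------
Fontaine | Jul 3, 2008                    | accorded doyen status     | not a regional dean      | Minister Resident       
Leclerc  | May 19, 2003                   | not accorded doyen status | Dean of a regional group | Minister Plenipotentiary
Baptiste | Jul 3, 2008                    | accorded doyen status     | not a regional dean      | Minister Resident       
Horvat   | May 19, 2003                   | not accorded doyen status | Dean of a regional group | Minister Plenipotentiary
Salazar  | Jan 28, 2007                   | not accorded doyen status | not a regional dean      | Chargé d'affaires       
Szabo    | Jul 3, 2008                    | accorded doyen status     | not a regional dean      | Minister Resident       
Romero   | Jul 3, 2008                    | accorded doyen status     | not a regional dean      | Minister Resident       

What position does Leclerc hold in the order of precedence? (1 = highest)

By class of mission: Horvat and Leclerc (Minister Plenipotentiary); then Baptiste, Fontaine, Romero and Szabo (Minister Resident); then Salazar (Chargé d'affaires).
Horvat and Leclerc are each not accorded doyen status, so the next rule applies.
Horvat and Leclerc are each Dean of a regional group, so the next rule applies.
Horvat and Leclerc both have date of arrival in the capital May 19, 2003, so the next rule applies.
Among Horvat and Leclerc, alphabetically by surname: Horvat before Leclerc.
Baptiste, Fontaine, Romero and Szabo are each accorded doyen status, so the next rule applies.
Baptiste, Fontaine, Romero and Szabo are each not a regional dean, so the next rule applies.
Baptiste, Fontaine, Romero and Szabo all have date of arrival in the capital Jul 3, 2008, so the next rule applies.
Among Baptiste, Fontaine, Romero and Szabo, alphabetically by surname: Baptiste before Fontaine before Romero before Szabo.
Order: Horvat, Leclerc, Baptiste, Fontaine, Romero, Szabo, Salazar. So position 2.

2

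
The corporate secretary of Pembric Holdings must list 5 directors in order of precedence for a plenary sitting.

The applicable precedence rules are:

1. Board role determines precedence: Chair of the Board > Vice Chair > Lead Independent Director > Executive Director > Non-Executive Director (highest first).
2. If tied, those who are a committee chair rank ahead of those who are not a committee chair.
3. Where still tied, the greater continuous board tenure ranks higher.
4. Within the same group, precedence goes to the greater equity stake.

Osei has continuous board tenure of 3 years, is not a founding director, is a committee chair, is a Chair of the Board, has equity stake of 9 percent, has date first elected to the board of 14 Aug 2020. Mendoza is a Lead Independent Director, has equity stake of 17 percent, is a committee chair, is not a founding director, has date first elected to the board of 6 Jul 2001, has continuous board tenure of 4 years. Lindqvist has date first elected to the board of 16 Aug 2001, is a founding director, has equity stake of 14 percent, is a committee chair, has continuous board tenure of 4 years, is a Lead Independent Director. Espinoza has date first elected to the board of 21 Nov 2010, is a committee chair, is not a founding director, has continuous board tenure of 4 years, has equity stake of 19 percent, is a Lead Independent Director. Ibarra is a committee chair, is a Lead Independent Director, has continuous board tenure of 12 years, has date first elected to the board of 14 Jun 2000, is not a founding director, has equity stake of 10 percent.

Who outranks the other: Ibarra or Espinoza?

By board role: Osei (Chair of the Board); then Ibarra, Espinoza, Mendoza and Lindqvist (Lead Independent Director).
Ibarra, Espinoza, Mendoza and Lindqvist are each a committee chair, so the next rule applies.
Among Ibarra, Espinoza, Mendoza and Lindqvist, by continuous board tenure (higher first): Ibarra (12 years) before Espinoza, Mendoza and Lindqvist (4 years).
Among Espinoza, Mendoza and Lindqvist, by equity stake (higher first): Espinoza (19 percent) before Mendoza (17 percent) before Lindqvist (14 percent).
So Ibarra takes precedence.

Ibarra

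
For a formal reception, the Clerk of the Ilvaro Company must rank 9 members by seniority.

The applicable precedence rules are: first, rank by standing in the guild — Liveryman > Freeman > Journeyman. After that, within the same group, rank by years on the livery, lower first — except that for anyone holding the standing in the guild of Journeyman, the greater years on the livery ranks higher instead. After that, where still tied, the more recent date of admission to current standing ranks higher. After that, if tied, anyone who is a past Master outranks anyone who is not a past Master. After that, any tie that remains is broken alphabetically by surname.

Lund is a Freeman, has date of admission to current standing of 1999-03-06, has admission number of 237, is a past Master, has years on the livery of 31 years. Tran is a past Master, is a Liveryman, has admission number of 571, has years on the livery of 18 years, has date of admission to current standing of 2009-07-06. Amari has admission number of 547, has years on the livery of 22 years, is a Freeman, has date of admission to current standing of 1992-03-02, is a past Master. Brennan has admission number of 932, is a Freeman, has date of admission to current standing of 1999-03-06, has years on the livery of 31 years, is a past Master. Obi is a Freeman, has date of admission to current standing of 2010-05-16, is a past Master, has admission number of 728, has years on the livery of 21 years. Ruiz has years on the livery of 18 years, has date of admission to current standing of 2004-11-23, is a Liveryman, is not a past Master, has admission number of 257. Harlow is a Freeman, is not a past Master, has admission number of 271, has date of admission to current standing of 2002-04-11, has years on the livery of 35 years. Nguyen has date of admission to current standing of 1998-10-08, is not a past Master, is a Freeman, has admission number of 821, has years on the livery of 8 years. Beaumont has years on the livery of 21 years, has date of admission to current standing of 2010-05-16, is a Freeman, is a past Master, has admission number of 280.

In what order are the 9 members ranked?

By standing in the guild: Tran and Ruiz (Liveryman); then Nguyen, Beaumont, Obi, Amari, Brennan, Lund and Harlow (Freeman).
Tran and Ruiz both have years on the livery 18 years, so the next rule applies.
Among Tran and Ruiz, by date of admission to current standing (later first): Tran (2009-07-06) before Ruiz (2004-11-23).
Among Nguyen, Beaumont, Obi, Amari, Brennan, Lund and Harlow, by years on the livery (lower first): Nguyen (8 years) before Beaumont and Obi (21 years) before Amari (22 years) before Brennan and Lund (31 years) before Harlow (35 years).
Beaumont and Obi both have date of admission to current standing 2010-05-16, so the next rule applies.
Beaumont and Obi are each a past Master, so the next rule applies.
Among Beaumont and Obi, alphabetically by surname: Beaumont before Obi.
Brennan and Lund both have date of admission to current standing 1999-03-06, so the next rule applies.
Brennan and Lund are each a past Master, so the next rule applies.
Among Brennan and Lund, alphabetically by surname: Brennan before Lund.
Full order: Tran, Ruiz, Nguyen, Beaumont, Obi, Amari, Brennan, Lund, Harlow.

Tran, Ruiz, Nguyen, Beaumont, Obi, Amari, Brennan, Lund, Harlow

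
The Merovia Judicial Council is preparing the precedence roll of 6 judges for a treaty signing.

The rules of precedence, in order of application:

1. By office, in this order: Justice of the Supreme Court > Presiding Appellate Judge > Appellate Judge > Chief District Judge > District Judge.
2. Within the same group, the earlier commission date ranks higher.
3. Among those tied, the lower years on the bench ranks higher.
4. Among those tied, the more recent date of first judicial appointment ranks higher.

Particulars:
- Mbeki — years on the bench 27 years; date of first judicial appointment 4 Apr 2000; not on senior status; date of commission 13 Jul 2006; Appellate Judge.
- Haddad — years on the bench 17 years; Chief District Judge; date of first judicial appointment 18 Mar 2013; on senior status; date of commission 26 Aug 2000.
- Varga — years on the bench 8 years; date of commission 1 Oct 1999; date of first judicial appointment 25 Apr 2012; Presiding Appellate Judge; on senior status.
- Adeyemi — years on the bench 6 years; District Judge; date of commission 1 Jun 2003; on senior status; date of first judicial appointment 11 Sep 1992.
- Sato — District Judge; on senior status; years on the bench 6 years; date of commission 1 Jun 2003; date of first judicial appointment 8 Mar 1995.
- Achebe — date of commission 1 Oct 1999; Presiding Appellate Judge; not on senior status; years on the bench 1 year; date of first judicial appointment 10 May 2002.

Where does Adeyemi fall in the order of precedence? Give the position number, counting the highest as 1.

By office: Achebe and Varga (Presiding Appellate Judge); then Mbeki (Appellate Judge); then Haddad (Chief District Judge); then Sato and Adeyemi (District Judge).
Achebe and Varga both have date of commission 1 Oct 1999, so the next rule applies.
Among Achebe and Varga, by years on the bench (lower first): Achebe (1 year) before Varga (8 years).
Sato and Adeyemi both have date of commission 1 Jun 2003, so the next rule applies.
Sato and Adeyemi both have years on the bench 6 years, so the next rule applies.
Among Sato and Adeyemi, by date of first judicial appointment (later first): Sato (8 Mar 1995) before Adeyemi (11 Sep 1992).
Order: Achebe, Varga, Mbeki, Haddad, Sato, Adeyemi. So position 6.

6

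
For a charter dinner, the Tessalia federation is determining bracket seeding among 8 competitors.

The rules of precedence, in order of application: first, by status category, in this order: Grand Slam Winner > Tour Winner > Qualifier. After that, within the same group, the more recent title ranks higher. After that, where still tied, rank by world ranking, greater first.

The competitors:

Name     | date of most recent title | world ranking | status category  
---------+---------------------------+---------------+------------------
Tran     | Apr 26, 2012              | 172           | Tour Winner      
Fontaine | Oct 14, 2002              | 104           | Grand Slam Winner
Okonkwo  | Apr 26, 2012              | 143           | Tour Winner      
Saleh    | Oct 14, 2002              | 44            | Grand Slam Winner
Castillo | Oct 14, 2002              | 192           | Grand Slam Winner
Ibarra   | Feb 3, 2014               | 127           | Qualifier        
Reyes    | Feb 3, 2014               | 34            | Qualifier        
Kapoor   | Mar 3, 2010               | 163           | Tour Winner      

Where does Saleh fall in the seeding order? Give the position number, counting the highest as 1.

By status category: Castillo, Fontaine and Saleh (Grand Slam Winner); then Tran, Okonkwo and Kapoor (Tour Winner); then Ibarra and Reyes (Qualifier).
Castillo, Fontaine and Saleh all have date of most recent title Oct 14, 2002, so the next rule applies.
Among Castillo, Fontaine and Saleh, by world ranking (higher first): Castillo (192) before Fontaine (104) before Saleh (44).
Among Tran, Okonkwo and Kapoor, by date of most recent title (later first): Tran and Okonkwo (Apr 26, 2012) before Kapoor (Mar 3, 2010).
Among Tran and Okonkwo, by world ranking (higher first): Tran (172) before Okonkwo (143).
Ibarra and Reyes both have date of most recent title Feb 3, 2014, so the next rule applies.
Among Ibarra and Reyes, by world ranking (higher first): Ibarra (127) before Reyes (34).
Order: Castillo, Fontaine, Saleh, Tran, Okonkwo, Kapoor, Ibarra, Reyes. So position 3.

3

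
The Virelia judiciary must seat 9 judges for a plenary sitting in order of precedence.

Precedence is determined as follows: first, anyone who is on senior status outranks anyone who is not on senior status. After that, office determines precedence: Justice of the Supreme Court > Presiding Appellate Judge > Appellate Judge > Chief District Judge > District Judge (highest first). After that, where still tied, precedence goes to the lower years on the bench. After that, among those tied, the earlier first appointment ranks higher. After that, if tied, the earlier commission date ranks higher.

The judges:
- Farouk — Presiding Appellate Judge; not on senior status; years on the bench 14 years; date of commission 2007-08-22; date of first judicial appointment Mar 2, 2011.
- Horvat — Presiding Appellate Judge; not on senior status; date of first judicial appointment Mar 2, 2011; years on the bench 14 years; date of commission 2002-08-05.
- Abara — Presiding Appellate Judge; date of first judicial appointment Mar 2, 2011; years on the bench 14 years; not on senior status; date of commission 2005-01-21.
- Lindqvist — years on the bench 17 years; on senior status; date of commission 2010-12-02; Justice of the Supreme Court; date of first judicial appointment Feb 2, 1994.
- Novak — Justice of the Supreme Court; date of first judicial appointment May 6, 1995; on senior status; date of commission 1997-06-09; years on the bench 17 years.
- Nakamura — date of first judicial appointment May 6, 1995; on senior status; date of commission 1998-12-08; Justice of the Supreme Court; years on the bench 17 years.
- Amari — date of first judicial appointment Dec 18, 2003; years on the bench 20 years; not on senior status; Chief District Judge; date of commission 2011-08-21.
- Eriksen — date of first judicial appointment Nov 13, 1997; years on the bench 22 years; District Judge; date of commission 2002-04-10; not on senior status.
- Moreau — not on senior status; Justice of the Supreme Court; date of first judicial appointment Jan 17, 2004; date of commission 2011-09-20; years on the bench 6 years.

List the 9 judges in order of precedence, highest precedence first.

Lindqvist, Novak, Nakamura, Moreau, Horvat, Abara, Farouk, Amari, Eriksen

By the first rule: Lindqvist, Novak and Nakamura (each on senior status); then Moreau, Horvat, Abara, Farouk, Amari and Eriksen (each not on senior status).
Lindqvist, Novak and Nakamura are each Justice of the Supreme Court, so the next rule applies.
Lindqvist, Novak and Nakamura all have years on the bench 17 years, so the next rule applies.
Among Lindqvist, Novak and Nakamura, by date of first judicial appointment (earlier first): Lindqvist (Feb 2, 1994) before Novak and Nakamura (May 6, 1995).
Among Novak and Nakamura, by date of commission (earlier first): Novak (1997-06-09) before Nakamura (1998-12-08).
Among Moreau, Horvat, Abara, Farouk, Amari and Eriksen, by office: Moreau (Justice of the Supreme Court) before Horvat, Abara and Farouk (Presiding Appellate Judge) before Amari (Chief District Judge) before Eriksen (District Judge).
Horvat, Abara and Farouk all have years on the bench 14 years, so the next rule applies.
Horvat, Abara and Farouk all have date of first judicial appointment Mar 2, 2011, so the next rule applies.
Among Horvat, Abara and Farouk, by date of commission (earlier first): Horvat (2002-08-05) before Abara (2005-01-21) before Farouk (2007-08-22).
Full order: Lindqvist, Novak, Nakamura, Moreau, Horvat, Abara, Farouk, Amari, Eriksen.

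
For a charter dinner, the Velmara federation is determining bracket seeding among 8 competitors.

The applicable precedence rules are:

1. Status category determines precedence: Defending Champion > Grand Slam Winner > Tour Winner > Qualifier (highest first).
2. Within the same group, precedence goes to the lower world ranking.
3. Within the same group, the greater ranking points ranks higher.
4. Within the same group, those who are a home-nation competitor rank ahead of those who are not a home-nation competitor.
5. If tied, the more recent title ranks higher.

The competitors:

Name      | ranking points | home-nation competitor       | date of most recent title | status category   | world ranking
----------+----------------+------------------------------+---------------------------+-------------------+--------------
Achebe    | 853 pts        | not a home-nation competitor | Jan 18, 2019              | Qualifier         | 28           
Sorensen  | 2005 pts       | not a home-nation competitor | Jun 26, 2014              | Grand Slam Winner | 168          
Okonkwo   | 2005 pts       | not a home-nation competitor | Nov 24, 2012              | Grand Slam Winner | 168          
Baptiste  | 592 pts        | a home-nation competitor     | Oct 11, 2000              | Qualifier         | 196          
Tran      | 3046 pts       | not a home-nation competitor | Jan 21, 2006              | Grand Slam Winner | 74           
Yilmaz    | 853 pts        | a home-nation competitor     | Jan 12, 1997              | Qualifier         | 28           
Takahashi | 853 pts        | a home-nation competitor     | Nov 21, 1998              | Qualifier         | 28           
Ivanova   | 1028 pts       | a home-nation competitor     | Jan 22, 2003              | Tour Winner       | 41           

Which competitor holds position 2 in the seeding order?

By status category: Tran, Sorensen and Okonkwo (Grand Slam Winner); then Ivanova (Tour Winner); then Takahashi, Yilmaz, Achebe and Baptiste (Qualifier).
Among Tran, Sorensen and Okonkwo, by world ranking (lower first): Tran (74) before Sorensen and Okonkwo (168).
Sorensen and Okonkwo both have ranking points 2005 pts, so the next rule applies.
Sorensen and Okonkwo are each not a home-nation competitor, so the next rule applies.
Among Sorensen and Okonkwo, by date of most recent title (later first): Sorensen (Jun 26, 2014) before Okonkwo (Nov 24, 2012).
Among Takahashi, Yilmaz, Achebe and Baptiste, by world ranking (lower first): Takahashi, Yilmaz and Achebe (28) before Baptiste (196).
Takahashi, Yilmaz and Achebe all have ranking points 853 pts, so the next rule applies.
Among Takahashi, Yilmaz and Achebe, a home-nation competitor before not a home-nation competitor: Takahashi and Yilmaz (a home-nation competitor) before Achebe (not a home-nation competitor).
Among Takahashi and Yilmaz, by date of most recent title (later first): Takahashi (Nov 21, 1998) before Yilmaz (Jan 12, 1997).
Order: Tran, Sorensen, Okonkwo, Ivanova, Takahashi, Yilmaz, Achebe, Baptiste.

Sorensen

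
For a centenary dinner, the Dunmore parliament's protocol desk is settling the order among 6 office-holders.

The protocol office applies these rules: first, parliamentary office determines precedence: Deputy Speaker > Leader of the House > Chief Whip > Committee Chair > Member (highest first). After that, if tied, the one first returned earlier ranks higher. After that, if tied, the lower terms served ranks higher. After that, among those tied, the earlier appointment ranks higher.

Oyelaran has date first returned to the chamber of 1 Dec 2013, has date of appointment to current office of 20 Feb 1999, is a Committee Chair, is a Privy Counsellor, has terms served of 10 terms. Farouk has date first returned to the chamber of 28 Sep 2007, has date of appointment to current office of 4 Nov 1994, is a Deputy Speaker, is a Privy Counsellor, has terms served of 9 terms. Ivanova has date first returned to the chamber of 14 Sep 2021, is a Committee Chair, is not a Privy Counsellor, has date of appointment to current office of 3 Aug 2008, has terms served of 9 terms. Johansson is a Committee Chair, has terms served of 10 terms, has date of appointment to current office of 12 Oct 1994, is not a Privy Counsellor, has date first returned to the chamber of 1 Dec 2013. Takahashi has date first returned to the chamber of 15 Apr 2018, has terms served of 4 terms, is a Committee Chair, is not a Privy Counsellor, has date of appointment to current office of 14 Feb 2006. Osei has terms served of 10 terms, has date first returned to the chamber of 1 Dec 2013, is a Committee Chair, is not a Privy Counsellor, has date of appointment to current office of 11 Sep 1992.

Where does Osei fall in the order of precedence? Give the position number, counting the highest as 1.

2

By parliamentary office: Farouk (Deputy Speaker); then Osei, Johansson, Oyelaran, Takahashi and Ivanova (Committee Chair).
Among Osei, Johansson, Oyelaran, Takahashi and Ivanova, by date first returned to the chamber (earlier first): Osei, Johansson and Oyelaran (1 Dec 2013) before Takahashi (15 Apr 2018) before Ivanova (14 Sep 2021).
Osei, Johansson and Oyelaran all have terms served 10 terms, so the next rule applies.
Among Osei, Johansson and Oyelaran, by date of appointment to current office (earlier first): Osei (11 Sep 1992) before Johansson (12 Oct 1994) before Oyelaran (20 Feb 1999).
Order: Farouk, Osei, Johansson, Oyelaran, Takahashi, Ivanova. So position 2.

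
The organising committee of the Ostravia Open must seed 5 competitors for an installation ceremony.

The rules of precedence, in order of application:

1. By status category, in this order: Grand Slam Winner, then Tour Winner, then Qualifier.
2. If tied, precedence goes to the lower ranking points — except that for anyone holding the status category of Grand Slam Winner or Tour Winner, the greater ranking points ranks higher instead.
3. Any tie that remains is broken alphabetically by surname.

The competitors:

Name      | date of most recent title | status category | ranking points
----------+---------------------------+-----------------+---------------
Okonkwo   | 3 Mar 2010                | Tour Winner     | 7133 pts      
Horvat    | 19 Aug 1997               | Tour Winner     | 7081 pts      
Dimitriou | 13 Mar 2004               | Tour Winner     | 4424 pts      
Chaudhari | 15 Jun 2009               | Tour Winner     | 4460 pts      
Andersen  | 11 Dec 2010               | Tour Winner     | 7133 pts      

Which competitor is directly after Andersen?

By status category: Andersen, Okonkwo, Horvat, Chaudhari and Dimitriou (Tour Winner).
Among Andersen, Okonkwo, Horvat, Chaudhari and Dimitriou, by ranking points (higher first) (reversed rule for this group): Andersen and Okonkwo (7133 pts) before Horvat (7081 pts) before Chaudhari (4460 pts) before Dimitriou (4424 pts).
Among Andersen and Okonkwo, alphabetically by surname: Andersen before Okonkwo.
Order: Andersen, Okonkwo, Horvat, Chaudhari, Dimitriou.

Okonkwo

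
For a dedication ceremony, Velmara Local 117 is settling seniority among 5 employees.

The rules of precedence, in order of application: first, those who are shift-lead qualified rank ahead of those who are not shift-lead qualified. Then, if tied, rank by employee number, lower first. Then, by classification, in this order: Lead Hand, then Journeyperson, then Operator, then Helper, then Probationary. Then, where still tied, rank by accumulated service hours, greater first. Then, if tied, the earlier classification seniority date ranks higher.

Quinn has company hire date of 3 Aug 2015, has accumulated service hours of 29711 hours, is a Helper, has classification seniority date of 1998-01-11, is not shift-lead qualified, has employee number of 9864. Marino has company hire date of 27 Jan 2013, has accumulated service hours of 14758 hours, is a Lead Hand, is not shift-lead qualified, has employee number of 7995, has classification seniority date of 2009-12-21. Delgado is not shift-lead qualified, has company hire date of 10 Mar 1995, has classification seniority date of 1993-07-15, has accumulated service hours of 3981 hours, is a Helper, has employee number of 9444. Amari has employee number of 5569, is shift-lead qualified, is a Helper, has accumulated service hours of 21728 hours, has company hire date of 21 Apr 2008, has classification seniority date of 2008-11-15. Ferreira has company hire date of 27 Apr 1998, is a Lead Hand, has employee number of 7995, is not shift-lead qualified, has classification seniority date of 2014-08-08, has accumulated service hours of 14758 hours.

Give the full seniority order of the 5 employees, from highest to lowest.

By the first rule: Amari (shift-lead qualified); then Marino, Ferreira, Delgado and Quinn (each not shift-lead qualified).
Among Marino, Ferreira, Delgado and Quinn, by employee number (lower first): Marino and Ferreira (7995) before Delgado (9444) before Quinn (9864).
Marino and Ferreira are each Lead Hand, so the next rule applies.
Marino and Ferreira both have accumulated service hours 14758 hours, so the next rule applies.
Among Marino and Ferreira, by classification seniority date (earlier first): Marino (2009-12-21) before Ferreira (2014-08-08).
Full order: Amari, Marino, Ferreira, Delgado, Quinn.

Amari, Marino, Ferreira, Delgado, Quinn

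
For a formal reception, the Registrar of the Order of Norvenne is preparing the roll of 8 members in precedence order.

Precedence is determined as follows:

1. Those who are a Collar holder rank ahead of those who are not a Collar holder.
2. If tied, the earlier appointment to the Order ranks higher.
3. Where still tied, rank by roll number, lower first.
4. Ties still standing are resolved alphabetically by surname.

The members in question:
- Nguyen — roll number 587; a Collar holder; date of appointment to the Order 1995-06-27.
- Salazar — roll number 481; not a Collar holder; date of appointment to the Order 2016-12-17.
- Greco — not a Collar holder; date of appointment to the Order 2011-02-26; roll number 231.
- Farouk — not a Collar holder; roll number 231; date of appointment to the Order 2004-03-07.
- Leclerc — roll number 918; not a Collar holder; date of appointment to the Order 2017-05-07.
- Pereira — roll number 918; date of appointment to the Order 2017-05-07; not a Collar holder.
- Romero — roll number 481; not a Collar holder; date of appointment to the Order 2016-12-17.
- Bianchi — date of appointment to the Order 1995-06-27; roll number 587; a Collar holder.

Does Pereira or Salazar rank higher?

Salazar

By the first rule: Bianchi and Nguyen (both a Collar holder); then Farouk, Greco, Romero, Salazar, Leclerc and Pereira (each not a Collar holder).
Bianchi and Nguyen both have date of appointment to the Order 1995-06-27, so the next rule applies.
Bianchi and Nguyen both have roll number 587, so the next rule applies.
Among Bianchi and Nguyen, alphabetically by surname: Bianchi before Nguyen.
Among Farouk, Greco, Romero, Salazar, Leclerc and Pereira, by date of appointment to the Order (earlier first): Farouk (2004-03-07) before Greco (2011-02-26) before Romero and Salazar (2016-12-17) before Leclerc and Pereira (2017-05-07).
Romero and Salazar both have roll number 481, so the next rule applies.
Among Romero and Salazar, alphabetically by surname: Romero before Salazar.
Leclerc and Pereira both have roll number 918, so the next rule applies.
Among Leclerc and Pereira, alphabetically by surname: Leclerc before Pereira.
So Salazar takes precedence.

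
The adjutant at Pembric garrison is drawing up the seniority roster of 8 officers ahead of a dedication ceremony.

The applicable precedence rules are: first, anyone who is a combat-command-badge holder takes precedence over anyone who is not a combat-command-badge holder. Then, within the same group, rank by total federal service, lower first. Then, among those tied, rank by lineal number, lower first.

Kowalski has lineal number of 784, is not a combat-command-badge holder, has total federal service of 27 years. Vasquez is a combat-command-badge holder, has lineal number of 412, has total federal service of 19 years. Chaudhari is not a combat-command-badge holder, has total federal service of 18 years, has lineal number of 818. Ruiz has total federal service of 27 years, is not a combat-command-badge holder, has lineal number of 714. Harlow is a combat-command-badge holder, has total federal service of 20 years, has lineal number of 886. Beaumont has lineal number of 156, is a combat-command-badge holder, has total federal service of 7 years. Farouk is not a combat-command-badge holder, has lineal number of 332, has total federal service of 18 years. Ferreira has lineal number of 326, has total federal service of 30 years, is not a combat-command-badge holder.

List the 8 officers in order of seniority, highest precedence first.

By the first rule: Beaumont, Vasquez and Harlow (each a combat-command-badge holder); then Farouk, Chaudhari, Ruiz, Kowalski and Ferreira (each not a combat-command-badge holder).
Among Beaumont, Vasquez and Harlow, by total federal service (lower first): Beaumont (7 years) before Vasquez (19 years) before Harlow (20 years).
Among Farouk, Chaudhari, Ruiz, Kowalski and Ferreira, by total federal service (lower first): Farouk and Chaudhari (18 years) before Ruiz and Kowalski (27 years) before Ferreira (30 years).
Among Farouk and Chaudhari, by lineal number (lower first): Farouk (332) before Chaudhari (818).
Among Ruiz and Kowalski, by lineal number (lower first): Ruiz (714) before Kowalski (784).
Full order: Beaumont, Vasquez, Harlow, Farouk, Chaudhari, Ruiz, Kowalski, Ferreira.

Beaumont, Vasquez, Harlow, Farouk, Chaudhari, Ruiz, Kowalski, Ferreira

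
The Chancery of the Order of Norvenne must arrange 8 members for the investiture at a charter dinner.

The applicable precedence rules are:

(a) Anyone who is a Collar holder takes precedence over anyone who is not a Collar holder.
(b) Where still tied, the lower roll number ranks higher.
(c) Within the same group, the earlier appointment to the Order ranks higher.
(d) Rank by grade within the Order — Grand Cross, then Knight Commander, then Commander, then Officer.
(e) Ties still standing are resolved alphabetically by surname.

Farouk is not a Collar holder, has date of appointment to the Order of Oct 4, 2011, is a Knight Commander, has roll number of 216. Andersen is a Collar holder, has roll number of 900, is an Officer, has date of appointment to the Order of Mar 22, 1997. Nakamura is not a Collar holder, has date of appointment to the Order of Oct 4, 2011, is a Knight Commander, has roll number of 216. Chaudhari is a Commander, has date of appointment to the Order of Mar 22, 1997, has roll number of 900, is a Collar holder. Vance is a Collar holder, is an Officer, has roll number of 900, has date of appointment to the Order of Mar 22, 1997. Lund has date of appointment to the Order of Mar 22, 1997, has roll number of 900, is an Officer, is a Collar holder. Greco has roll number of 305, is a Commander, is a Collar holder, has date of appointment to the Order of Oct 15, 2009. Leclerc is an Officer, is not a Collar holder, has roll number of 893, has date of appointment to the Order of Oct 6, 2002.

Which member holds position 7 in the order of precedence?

By the first rule: Greco, Chaudhari, Andersen, Lund and Vance (each a Collar holder); then Farouk, Nakamura and Leclerc (each not a Collar holder).
Among Greco, Chaudhari, Andersen, Lund and Vance, by roll number (lower first): Greco (305) before Chaudhari, Andersen, Lund and Vance (900).
Chaudhari, Andersen, Lund and Vance all have date of appointment to the Order Mar 22, 1997, so the next rule applies.
Among Chaudhari, Andersen, Lund and Vance, by grade within the Order: Chaudhari (Commander) before Andersen, Lund and Vance (Officer).
Among Andersen, Lund and Vance, alphabetically by surname: Andersen before Lund before Vance.
Among Farouk, Nakamura and Leclerc, by roll number (lower first): Farouk and Nakamura (216) before Leclerc (893).
Farouk and Nakamura both have date of appointment to the Order Oct 4, 2011, so the next rule applies.
Farouk and Nakamura are each Knight Commander, so the next rule applies.
Among Farouk and Nakamura, alphabetically by surname: Farouk before Nakamura.
Order: Greco, Chaudhari, Andersen, Lund, Vance, Farouk, Nakamura, Leclerc.

Nakamura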